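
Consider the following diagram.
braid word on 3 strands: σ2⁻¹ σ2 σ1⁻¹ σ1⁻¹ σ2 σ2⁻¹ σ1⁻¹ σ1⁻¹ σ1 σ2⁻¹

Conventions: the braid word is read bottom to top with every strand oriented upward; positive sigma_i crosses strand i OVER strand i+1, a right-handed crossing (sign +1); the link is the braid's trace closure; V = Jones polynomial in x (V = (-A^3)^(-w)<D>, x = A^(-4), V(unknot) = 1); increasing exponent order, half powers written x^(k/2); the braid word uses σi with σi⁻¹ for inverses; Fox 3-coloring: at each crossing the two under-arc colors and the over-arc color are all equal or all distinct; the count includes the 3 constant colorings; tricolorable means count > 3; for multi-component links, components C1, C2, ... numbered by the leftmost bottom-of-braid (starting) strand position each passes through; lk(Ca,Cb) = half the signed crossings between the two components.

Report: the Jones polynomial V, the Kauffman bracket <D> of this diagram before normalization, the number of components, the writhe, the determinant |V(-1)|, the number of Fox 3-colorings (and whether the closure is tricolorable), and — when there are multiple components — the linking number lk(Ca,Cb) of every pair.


Jones polynomial: V(x) = -x^-4 + x^-3 + x^-1
<D> = A^-8 + 1 - A^4; writhe -4
components 1, writhe -4 (10 crossings)
3-colorings: 9 of 3^10, det 3 — tricolorable
note: w = -4 (over 10 crossings) is diagram-only; (-A^3)^(4) removes it from V


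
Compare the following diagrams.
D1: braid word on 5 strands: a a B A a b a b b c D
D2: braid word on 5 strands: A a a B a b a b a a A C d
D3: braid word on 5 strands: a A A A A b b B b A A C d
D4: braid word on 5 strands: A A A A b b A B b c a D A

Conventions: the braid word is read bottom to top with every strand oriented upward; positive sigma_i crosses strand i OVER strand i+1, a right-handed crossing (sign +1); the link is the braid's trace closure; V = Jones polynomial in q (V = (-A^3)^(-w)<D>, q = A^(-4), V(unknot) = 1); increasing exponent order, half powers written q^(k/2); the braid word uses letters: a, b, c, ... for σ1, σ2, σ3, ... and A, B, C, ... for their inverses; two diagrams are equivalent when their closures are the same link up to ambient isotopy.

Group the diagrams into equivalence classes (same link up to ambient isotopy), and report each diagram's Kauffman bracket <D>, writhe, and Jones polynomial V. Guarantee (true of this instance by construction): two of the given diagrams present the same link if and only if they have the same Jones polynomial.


classes: {D1, D2} | {D3, D4}
V(D1) = -q^(3/2) - 2q^(7/2) + q^(9/2) - q^(11/2) + q^(13/2)  [11 crossings, <D> = -A^-11 + A^-7 - A^-3 + 2A + A^9, w = +5]
V(D2) = -q^(3/2) - 2q^(7/2) + q^(9/2) - q^(11/2) + q^(13/2)  (w +5, c 13, <D> = -A^-11 + A^-7 - A^-3 + 2A + A^9)
V(D3) = q^(-13/2) - q^(-11/2) + 2q^(-9/2) - 2q^(-7/2) + q^(-5/2) - 2q^(-3/2) - q^(1/2)  [13 crossings, <D> = A^-11 + 2A^-3 - A + 2A^5 - 2A^9 + A^13 - A^17, w = -3]
V(D4) = q^(-13/2) - q^(-11/2) + 2q^(-9/2) - 2q^(-7/2) + q^(-5/2) - 2q^(-3/2) - q^(1/2)  [13 crossings, <D> = A^-11 + 2A^-3 - A + 2A^5 - 2A^9 + A^13 - A^17, w = -3]
note: 2 values of V(q) split the 4 diagrams


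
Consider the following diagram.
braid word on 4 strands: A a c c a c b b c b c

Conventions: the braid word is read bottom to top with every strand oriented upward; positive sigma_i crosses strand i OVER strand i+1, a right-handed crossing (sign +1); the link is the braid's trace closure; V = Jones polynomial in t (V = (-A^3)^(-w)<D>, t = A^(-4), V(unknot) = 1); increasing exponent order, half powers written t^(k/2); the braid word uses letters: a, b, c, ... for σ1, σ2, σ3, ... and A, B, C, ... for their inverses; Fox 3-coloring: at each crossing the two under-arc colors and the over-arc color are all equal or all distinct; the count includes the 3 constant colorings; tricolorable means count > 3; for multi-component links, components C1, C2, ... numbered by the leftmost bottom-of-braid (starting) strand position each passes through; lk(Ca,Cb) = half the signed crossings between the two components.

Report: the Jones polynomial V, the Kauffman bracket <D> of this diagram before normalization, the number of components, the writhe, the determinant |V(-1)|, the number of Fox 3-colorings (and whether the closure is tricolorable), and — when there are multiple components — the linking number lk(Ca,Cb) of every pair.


V(t) = t^3 + t^5 - t^6 + t^7 - t^8 + t^9 - t^10
bracket: A^-13 - A^-9 + A^-5 - A^-1 + A^3 - A^7 - A^15, w = +9
1 component, writhe +9, over 11 crossings
det 7, colorings 3 of 3^11 — not tricolorable
observation: the word shrinks to σ3 σ3 σ1 σ3 σ2 σ2 σ3 σ2 σ3 after cancelling


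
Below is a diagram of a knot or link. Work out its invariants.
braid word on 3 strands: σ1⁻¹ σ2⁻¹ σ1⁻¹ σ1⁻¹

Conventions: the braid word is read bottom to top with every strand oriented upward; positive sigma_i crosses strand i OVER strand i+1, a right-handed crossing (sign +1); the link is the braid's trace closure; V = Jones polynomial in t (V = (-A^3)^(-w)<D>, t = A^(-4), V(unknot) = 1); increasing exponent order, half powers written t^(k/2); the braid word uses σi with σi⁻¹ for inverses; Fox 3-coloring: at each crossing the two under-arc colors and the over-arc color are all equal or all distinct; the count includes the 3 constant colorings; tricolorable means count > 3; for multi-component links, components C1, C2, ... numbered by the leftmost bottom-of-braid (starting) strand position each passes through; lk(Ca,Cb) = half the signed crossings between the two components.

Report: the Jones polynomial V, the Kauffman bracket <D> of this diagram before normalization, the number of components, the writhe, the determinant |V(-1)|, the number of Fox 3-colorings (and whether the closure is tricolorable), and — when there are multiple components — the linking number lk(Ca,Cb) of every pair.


Jones polynomial: V(t) = -t^-4 + t^-3 + t^-1
<D> = A^-8 + 1 - A^4; writhe -4
components 1, writhe -4 (4 crossings)
3-colorings: 9 of 3^4, det 3 — tricolorable
note: w = -4 (over 4 crossings) is diagram-only; (-A^3)^(4) removes it from V


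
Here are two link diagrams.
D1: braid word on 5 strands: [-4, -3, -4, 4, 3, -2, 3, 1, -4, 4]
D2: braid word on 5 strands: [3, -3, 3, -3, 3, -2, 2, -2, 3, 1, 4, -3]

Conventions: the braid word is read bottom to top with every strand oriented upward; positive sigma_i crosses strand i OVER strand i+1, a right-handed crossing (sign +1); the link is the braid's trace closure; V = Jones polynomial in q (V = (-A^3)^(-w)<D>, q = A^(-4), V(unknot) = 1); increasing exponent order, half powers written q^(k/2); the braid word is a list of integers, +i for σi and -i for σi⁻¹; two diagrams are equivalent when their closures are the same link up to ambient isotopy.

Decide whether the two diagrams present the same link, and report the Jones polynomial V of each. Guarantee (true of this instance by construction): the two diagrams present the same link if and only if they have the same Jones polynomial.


equivalent: yes
D1 (bracket 1; 10 crossings at w = 0): V = 1
V(D2) = 1  (w +2, c 12, <D> = A^6)
key observation: Markov moves rewrite D1 (10 crossings) into D2 (12)


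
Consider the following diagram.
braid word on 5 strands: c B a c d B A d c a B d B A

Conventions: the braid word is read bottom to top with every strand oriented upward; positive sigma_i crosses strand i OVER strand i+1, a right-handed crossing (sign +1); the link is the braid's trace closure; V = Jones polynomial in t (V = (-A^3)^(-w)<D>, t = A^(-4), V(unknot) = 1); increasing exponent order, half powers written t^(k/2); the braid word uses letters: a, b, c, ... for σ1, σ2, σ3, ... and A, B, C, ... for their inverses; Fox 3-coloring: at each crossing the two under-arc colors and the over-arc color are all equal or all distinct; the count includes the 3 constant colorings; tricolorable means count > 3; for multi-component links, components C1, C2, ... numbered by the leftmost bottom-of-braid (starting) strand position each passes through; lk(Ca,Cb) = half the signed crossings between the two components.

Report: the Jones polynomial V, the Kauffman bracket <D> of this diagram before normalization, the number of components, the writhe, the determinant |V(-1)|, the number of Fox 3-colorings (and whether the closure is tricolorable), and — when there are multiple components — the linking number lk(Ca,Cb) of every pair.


V(t) = -t^-2 + 2t^-1 - 3 + 5t - 4t^2 + 5t^3 - 4t^4 + 2t^5 - t^6
bracket: -A^-18 + 2A^-14 - 4A^-10 + 5A^-6 - 4A^-2 + 5A^2 - 3A^6 + 2A^10 - A^14, w = +2
1 component, writhe +2, over 14 crossings
det 27, colorings 9 of 3^14 — tricolorable
observation: |V(-1)| = 27: so tricolorable, since 3 divides 27


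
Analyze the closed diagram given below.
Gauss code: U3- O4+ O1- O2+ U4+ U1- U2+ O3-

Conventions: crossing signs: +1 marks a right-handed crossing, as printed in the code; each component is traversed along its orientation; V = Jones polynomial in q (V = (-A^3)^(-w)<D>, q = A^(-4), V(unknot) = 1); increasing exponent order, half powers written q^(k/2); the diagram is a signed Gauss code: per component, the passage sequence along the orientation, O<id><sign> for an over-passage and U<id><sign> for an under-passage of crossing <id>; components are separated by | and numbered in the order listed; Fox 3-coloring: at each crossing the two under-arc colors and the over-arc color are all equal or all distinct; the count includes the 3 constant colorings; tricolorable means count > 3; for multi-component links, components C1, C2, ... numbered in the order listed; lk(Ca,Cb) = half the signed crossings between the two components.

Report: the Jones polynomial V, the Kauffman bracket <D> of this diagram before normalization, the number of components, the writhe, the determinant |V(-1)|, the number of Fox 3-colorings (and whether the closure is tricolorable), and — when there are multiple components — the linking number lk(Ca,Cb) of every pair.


V(q) = 1
bracket: 1, w = 0
1 component, writhe 0, over 4 crossings
det 1, colorings 3 of 3^4 — not tricolorable
observation: |V(-1)| = 1: so not tricolorable, since 3 does not divide 1


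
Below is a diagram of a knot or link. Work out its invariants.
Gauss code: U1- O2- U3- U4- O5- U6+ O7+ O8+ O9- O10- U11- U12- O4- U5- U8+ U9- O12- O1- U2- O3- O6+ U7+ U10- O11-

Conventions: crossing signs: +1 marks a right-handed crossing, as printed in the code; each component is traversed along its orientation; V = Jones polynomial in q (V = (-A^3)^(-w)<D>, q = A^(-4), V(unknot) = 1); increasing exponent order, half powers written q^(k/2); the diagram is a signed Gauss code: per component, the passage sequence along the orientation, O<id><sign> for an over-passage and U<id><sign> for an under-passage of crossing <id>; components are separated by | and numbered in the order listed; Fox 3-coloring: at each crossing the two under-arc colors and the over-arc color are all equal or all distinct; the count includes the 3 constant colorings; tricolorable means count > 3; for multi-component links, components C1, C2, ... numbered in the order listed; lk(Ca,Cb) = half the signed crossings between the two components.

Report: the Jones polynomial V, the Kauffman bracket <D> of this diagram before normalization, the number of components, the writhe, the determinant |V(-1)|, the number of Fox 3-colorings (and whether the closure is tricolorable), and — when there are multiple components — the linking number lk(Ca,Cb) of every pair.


Jones polynomial: V(q) = q^-8 - 2q^-7 + q^-6 - 2q^-5 + 2q^-4 + q^-2
<D> = A^-10 + 2A^-2 - 2A^2 + A^6 - 2A^10 + A^14; writhe -6
components 1, writhe -6 (12 crossings)
3-colorings: 27 of 3^12, det 9 — tricolorable
note: V spans 6 powers of q: at least 6 crossings in any diagram


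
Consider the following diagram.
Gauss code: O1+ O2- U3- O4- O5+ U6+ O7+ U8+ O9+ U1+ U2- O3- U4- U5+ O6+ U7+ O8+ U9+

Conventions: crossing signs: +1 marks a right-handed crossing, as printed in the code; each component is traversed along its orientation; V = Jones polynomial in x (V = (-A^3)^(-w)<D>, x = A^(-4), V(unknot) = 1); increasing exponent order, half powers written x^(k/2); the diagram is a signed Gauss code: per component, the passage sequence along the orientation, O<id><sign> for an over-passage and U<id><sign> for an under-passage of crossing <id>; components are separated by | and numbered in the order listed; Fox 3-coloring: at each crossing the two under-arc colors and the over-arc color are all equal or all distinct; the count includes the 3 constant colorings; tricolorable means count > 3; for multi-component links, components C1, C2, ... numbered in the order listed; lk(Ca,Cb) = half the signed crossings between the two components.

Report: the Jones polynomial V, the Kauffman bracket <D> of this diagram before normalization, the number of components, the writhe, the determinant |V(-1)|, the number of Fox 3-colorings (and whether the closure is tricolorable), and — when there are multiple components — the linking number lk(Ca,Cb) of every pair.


Jones polynomial: V(x) = x + x^3 - x^4
<D> = A^-7 - A^-3 - A^5; writhe +3
components 1, writhe +3 (9 crossings)
3-colorings: 9 of 3^9, det 3 — tricolorable
note: the span of V is 3, forcing >= 3 crossings in any diagram


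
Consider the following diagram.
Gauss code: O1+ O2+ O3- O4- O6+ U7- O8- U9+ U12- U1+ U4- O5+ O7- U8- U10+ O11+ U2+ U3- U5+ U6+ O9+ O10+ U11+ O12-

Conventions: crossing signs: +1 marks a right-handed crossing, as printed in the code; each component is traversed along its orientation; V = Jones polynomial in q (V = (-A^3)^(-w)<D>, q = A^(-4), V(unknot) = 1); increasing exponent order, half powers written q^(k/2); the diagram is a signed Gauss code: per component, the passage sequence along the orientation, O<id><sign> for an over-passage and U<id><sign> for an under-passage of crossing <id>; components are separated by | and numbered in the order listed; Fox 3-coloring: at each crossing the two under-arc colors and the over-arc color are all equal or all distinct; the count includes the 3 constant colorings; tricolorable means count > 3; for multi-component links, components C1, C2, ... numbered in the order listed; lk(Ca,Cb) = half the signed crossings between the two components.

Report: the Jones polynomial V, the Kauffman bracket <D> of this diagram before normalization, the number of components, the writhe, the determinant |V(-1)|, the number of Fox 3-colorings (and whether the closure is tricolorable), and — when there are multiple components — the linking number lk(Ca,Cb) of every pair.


Jones polynomial: V(q) = -q^-1 + 2 - q + 2q^2 - q^3 + q^4 - q^5
<D> = -A^-14 + A^-10 - A^-6 + 2A^-2 - A^2 + 2A^6 - A^10; writhe +2
components 1, writhe +2 (12 crossings)
3-colorings: 9 of 3^12, det 9 — tricolorable
note: |V(-1)| = 9: so tricolorable, since 3 divides 9


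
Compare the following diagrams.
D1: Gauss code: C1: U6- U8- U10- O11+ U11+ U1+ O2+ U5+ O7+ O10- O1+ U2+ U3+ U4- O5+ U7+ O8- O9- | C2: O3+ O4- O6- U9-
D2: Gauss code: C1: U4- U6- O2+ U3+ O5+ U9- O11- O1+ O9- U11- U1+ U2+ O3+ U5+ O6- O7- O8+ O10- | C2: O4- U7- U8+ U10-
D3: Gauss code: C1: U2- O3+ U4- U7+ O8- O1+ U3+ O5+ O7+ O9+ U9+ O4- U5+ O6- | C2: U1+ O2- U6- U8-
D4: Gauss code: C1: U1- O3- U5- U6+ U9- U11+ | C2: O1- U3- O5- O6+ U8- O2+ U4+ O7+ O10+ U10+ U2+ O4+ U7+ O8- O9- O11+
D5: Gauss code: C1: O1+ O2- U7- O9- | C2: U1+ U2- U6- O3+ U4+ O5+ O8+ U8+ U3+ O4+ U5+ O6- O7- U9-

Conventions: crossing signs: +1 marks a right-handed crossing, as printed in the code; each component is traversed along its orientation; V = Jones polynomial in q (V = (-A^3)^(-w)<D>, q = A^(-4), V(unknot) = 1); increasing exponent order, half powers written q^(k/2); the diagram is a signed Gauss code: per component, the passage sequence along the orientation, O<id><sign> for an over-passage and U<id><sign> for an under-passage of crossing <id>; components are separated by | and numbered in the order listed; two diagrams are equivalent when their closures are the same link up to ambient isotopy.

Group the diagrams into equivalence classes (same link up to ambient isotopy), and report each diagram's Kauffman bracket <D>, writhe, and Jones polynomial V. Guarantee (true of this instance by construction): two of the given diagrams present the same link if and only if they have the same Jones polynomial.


equivalence classes: {D1, D2, D4, D5} | {D3}
D1 (bracket -A^-11 + A^-7 - A^-3 + 2A + A^9; 11 crossings at w = +1): V = -q^(-3/2) - 2q^(1/2) + q^(3/2) - q^(5/2) + q^(7/2)
D2 (bracket -A^-17 + A^-13 - A^-9 + 2A^-5 + A^3; 11 crossings at w = -1): V = -q^(-3/2) - 2q^(1/2) + q^(3/2) - q^(5/2) + q^(7/2)
V(D3) = -q^(-5/2) - q^(-1/2)  (w +1, c 9, <D> = A^5 + A^13)
V(D4) = -q^(-3/2) - 2q^(1/2) + q^(3/2) - q^(5/2) + q^(7/2)  [11 crossings, <D> = -A^-11 + A^-7 - A^-3 + 2A + A^9, w = +1]
D5 (bracket -A^-11 + A^-7 - A^-3 + 2A + A^9; 9 crossings at w = +1): V = -q^(-3/2) - 2q^(1/2) + q^(3/2) - q^(5/2) + q^(7/2)
key observation: V(q) takes 2 values over 5 diagrams, fixing the grouping


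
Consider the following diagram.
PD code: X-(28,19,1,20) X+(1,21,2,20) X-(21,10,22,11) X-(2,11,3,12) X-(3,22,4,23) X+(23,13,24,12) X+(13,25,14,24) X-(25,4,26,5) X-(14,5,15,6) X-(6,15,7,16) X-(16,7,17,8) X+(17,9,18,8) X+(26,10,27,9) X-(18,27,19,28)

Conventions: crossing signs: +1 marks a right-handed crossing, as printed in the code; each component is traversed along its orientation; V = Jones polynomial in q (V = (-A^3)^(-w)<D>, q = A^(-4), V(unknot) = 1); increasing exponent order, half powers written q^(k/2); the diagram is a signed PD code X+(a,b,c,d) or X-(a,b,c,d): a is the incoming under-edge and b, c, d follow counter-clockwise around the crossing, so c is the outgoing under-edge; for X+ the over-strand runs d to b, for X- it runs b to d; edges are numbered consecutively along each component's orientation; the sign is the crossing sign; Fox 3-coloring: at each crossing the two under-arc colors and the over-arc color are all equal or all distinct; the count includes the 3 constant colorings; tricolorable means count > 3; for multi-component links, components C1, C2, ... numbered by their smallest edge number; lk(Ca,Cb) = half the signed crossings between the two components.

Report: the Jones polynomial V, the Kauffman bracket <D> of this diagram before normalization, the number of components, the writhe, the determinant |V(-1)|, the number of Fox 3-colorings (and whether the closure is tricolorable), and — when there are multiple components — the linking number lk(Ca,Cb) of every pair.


V(q) = q^-7 - 2q^-6 + 2q^-5 - 3q^-4 + 3q^-3 - 2q^-2 + 2q^-1
bracket: 2A^-8 - 2A^-4 + 3 - 3A^4 + 2A^8 - 2A^12 + A^16, w = -4
1 component, writhe -4, over 14 crossings
det 15, colorings 9 of 3^14 — tricolorable
observation: w = -4 (over 14 crossings) is diagram-only; (-A^3)^(4) removes it from V


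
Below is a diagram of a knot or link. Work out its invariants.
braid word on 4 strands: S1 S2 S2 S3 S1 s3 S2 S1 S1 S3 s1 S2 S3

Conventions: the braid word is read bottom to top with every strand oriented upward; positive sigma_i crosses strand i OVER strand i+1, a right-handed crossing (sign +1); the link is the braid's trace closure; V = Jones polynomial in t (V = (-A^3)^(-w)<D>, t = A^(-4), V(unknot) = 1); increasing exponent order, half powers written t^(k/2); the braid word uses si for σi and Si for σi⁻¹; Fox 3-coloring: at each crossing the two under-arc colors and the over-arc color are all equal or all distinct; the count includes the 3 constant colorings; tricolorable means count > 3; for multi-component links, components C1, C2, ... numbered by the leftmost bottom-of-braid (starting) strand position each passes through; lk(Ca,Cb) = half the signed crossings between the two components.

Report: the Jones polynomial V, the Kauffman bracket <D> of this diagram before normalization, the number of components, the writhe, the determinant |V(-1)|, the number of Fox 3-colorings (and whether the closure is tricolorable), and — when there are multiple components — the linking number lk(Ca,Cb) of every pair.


V = -t^-8 + t^-5 + t^-3
<D> = -A^-15 - A^-7 + A^5 (w = -9)
1 component over 13 crossings, w = -9
9 Fox colorings among 3^13, |V(-1)| = 3: tricolorable
why: the span of V is 5, forcing >= 5 crossings in any diagram


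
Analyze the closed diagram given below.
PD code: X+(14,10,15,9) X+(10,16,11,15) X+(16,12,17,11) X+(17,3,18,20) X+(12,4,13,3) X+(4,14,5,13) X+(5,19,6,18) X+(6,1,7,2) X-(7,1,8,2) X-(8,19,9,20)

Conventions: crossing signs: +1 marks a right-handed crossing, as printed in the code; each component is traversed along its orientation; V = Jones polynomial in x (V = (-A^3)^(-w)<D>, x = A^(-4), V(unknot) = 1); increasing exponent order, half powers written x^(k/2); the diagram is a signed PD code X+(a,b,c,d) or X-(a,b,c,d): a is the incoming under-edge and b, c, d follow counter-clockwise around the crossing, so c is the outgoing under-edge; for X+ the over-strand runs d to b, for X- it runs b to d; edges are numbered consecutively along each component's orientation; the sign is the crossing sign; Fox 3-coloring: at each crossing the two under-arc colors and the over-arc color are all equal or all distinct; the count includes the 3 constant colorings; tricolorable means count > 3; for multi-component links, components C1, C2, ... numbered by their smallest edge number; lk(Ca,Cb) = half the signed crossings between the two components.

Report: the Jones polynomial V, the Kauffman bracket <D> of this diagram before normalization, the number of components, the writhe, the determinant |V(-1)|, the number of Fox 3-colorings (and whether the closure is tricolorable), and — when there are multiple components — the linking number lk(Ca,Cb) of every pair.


V(x) = -x^(3/2) - x^(5/2) - x^(7/2) + x^(15/2)
bracket: A^-12 - A^4 - A^8 - A^12, w = +6
2 components, writhe +6, over 10 crossings
lk(C1,C2) = 0
det 0, colorings 9 of 3^11 — tricolorable
observation: all 2 components of this link are unlinked algebraically


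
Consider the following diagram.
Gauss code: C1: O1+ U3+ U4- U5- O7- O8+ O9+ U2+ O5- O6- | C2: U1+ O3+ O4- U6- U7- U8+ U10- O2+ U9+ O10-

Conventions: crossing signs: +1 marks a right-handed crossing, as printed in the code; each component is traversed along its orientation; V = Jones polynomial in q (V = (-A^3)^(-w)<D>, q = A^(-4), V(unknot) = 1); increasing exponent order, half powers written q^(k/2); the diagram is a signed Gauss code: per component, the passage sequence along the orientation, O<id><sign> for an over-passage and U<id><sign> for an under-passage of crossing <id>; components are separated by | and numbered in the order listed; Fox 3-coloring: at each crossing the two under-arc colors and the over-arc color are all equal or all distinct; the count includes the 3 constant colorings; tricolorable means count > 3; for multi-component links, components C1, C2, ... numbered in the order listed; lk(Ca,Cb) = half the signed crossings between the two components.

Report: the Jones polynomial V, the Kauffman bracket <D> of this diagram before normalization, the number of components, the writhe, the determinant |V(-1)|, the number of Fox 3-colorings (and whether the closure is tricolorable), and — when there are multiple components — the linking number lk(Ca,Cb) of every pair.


Jones polynomial: V(q) = -q^(1/2) - q^(5/2)
<D> = -A^-10 - A^-2; writhe 0
components 2, writhe 0 (10 crossings)
linking number lk(C1,C2) = +1
3-colorings: 3 of 3^10, det 2 — not tricolorable
note: summing lk over 1 pair gives +1


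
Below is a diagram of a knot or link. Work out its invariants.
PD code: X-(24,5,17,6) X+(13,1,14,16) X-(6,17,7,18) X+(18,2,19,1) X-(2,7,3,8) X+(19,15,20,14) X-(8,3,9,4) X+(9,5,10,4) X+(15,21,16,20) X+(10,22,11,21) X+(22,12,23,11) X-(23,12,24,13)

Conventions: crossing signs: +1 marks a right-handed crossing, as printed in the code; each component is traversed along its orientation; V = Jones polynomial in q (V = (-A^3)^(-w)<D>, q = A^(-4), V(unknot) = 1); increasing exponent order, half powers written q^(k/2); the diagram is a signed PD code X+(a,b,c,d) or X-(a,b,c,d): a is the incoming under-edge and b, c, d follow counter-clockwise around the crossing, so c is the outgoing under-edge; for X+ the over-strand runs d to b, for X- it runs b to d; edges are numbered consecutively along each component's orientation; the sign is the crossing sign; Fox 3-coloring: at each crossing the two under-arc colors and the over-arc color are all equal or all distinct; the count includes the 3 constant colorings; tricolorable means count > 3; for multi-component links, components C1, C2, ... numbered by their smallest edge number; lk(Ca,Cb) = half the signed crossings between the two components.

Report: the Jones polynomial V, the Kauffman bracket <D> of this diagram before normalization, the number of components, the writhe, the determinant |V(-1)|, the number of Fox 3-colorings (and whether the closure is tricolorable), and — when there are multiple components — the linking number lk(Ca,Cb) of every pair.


Jones polynomial: V(q) = q^(-5/2) - 2q^(-3/2) + 2q^(-1/2) - 4q^(1/2) + 3q^(3/2) - 3q^(5/2) + 2q^(7/2) - q^(9/2)
<D> = -A^-12 + 2A^-8 - 3A^-4 + 3 - 4A^4 + 2A^8 - 2A^12 + A^16; writhe +2
components 2, writhe +2 (12 crossings)
linking number lk(C1,C2) = +1
3-colorings: 9 of 3^12, det 18 — tricolorable
note: summing lk over 1 pair gives +1


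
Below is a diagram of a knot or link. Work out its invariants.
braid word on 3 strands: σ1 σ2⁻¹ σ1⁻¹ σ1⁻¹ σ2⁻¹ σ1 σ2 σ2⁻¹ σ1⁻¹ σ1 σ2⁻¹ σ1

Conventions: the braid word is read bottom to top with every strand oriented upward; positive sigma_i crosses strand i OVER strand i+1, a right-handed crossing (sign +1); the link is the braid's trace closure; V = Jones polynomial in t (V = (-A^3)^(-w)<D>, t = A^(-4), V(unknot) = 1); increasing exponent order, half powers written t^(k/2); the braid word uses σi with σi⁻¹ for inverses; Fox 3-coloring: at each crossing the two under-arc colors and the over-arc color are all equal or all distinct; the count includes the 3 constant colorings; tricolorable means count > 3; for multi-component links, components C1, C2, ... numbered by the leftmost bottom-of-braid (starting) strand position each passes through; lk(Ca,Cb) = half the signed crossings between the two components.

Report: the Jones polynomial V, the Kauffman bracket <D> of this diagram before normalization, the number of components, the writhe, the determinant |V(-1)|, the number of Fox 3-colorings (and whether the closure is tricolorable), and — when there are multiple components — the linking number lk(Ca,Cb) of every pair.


V(t) = -t^-5 + t^-4 - t^-3 + 2t^-2 - t^-1 + 2 - t
bracket: -A^-10 + 2A^-6 - A^-2 + 2A^2 - A^6 + A^10 - A^14, w = -2
1 component, writhe -2, over 12 crossings
det 9, colorings 9 of 3^12 — tricolorable
observation: w = -2 shifts under R1 moves; the (-A^3)^(2) factor cancels that in V


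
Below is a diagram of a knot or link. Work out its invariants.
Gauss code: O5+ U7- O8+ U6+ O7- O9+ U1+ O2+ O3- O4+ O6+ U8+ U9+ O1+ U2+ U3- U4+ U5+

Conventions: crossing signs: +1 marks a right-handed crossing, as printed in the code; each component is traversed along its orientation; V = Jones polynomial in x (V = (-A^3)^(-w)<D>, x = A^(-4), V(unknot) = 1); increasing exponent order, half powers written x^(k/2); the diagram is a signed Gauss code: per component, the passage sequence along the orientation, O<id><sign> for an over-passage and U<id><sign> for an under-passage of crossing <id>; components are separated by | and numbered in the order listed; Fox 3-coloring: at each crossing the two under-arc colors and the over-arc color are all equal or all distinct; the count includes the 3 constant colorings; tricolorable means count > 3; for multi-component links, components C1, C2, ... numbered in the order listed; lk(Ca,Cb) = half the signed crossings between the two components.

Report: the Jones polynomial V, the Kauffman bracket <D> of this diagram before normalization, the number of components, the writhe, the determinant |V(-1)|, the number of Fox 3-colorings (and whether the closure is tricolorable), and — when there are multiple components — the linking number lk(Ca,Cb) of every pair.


V(x) = x - x^2 + 2x^3 - x^4 + x^5 - x^6
bracket: A^-9 - A^-5 + A^-1 - 2A^3 + A^7 - A^11, w = +5
1 component, writhe +5, over 9 crossings
det 7, colorings 3 of 3^9 — not tricolorable
observation: w = +5 shifts under R1 moves; the (-A^3)^(-5) factor cancels that in V


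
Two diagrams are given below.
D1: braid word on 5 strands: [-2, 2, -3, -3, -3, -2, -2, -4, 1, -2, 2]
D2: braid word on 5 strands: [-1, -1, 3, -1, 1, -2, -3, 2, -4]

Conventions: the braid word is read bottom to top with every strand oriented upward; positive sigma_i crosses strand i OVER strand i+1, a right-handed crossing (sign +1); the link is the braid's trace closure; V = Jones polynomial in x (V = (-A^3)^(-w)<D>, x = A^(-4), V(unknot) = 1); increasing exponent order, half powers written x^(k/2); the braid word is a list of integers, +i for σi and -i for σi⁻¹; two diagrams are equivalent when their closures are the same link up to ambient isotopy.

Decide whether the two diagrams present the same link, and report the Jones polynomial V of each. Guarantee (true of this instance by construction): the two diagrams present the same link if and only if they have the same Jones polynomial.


equivalent: no
V(D1) = x^(-13/2) - x^(-11/2) + x^(-9/2) - 2x^(-7/2) - x^(-3/2)  (w -5, c 11, <D> = A^-9 + 2A^-1 - A^3 + A^7 - A^11)
V(D2) = -x^(-5/2) - x^(-1/2)  (w -3, c 9, <D> = A^-7 + A)
why: comparing 2 Jones polynomials yields 2 groups


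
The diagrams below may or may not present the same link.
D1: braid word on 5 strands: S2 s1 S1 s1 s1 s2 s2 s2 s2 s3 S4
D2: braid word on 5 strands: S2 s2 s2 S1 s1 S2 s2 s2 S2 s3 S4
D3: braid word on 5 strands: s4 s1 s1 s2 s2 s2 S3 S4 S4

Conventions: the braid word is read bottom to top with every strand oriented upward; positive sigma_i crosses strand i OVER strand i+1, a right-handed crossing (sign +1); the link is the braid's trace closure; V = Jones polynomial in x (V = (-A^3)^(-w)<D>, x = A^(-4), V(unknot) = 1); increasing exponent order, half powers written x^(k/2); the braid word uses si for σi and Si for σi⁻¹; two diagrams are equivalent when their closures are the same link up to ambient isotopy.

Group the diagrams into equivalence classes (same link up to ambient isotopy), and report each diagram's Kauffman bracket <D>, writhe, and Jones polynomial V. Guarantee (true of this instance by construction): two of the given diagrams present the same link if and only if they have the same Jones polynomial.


grouping into links: {D1, D3} | {D2}
V(D1) = -x^(3/2) - 2x^(7/2) + x^(9/2) - x^(11/2) + x^(13/2)  (w +5, c 11, <D> = -A^-11 + A^-7 - A^-3 + 2A + A^9)
D2 (bracket A + A^5; 11 crossings at w = +1): V = -x^(-1/2) - x^(1/2)
D3 (bracket -A^-17 + A^-13 - A^-9 + 2A^-5 + A^3; 9 crossings at w = +3): V = -x^(3/2) - 2x^(7/2) + x^(9/2) - x^(11/2) + x^(13/2)
why: V(x) takes 2 values over 3 diagrams, fixing the grouping


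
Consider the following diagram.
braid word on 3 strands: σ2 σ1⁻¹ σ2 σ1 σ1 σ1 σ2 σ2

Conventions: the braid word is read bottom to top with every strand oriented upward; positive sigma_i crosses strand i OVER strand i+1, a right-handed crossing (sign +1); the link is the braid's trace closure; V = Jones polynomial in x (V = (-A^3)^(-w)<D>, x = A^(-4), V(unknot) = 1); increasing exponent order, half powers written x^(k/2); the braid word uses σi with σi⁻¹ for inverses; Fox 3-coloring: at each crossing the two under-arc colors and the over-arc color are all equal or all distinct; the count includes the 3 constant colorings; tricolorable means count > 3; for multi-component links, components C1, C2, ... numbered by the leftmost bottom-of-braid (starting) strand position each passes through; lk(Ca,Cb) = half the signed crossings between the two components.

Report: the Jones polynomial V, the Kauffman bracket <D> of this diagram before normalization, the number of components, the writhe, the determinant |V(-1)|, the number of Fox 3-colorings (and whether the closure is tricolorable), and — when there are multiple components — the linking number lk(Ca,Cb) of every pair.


V = x^2 - x^3 + 3x^4 - 3x^5 + 3x^6 - 3x^7 + 2x^8 - x^9
<D> = -A^-18 + 2A^-14 - 3A^-10 + 3A^-6 - 3A^-2 + 3A^2 - A^6 + A^10 (w = +6)
1 component over 8 crossings, w = +6
3 Fox colorings among 3^8, |V(-1)| = 17: not tricolorable
why: the span of V is 7, forcing >= 7 crossings in any diagram


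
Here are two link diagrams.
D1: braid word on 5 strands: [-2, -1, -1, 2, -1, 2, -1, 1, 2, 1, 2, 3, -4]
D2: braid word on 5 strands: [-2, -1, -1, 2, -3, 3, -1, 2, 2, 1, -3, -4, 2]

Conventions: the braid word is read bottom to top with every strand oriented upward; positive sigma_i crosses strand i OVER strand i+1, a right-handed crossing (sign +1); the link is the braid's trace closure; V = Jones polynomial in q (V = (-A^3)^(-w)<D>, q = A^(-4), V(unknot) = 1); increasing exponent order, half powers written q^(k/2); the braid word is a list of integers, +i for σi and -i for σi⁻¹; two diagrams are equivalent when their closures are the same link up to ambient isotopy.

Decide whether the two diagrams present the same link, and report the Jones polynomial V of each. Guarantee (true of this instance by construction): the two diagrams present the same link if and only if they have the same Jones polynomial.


equivalent: yes
V(D1) = -q^(-3/2) + q^(-1/2) - 2q^(1/2) + q^(3/2) - 2q^(5/2) + q^(7/2)  (w +1, c 13, <D> = -A^-11 + 2A^-7 - A^-3 + 2A - A^5 + A^9)
D2 (bracket -A^-17 + 2A^-13 - A^-9 + 2A^-5 - A^-1 + A^3; 13 crossings at w = -1): V = -q^(-3/2) + q^(-1/2) - 2q^(1/2) + q^(3/2) - 2q^(5/2) + q^(7/2)
why: Markov moves rewrite D1 (13 crossings) into D2 (13)


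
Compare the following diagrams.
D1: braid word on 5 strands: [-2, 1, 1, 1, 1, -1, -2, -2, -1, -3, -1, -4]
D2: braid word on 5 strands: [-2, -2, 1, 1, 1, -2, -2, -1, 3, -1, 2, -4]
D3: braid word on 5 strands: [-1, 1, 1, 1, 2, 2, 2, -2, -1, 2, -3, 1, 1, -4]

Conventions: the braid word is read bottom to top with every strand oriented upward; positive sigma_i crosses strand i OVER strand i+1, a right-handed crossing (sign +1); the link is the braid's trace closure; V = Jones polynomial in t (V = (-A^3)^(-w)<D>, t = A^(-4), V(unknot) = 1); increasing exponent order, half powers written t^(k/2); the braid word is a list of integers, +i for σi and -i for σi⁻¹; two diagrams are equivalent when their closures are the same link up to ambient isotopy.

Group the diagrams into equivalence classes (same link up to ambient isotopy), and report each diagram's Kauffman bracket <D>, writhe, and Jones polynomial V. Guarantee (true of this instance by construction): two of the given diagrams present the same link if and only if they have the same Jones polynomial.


classes: {D1, D2} | {D3}
V(D1) = -t^-5 + t^-4 - t^-3 + 2t^-2 - t^-1 + 2 - t  [12 crossings, <D> = -A^-16 + 2A^-12 - A^-8 + 2A^-4 - 1 + A^4 - A^8, w = -4]
D2 (bracket -A^-10 + 2A^-6 - A^-2 + 2A^2 - A^6 + A^10 - A^14; 12 crossings at w = -2): V = -t^-5 + t^-4 - t^-3 + 2t^-2 - t^-1 + 2 - t
V(D3) = t^2 - t^3 + 3t^4 - 3t^5 + 3t^6 - 3t^7 + 2t^8 - t^9  (w +4, c 14, <D> = -A^-24 + 2A^-20 - 3A^-16 + 3A^-12 - 3A^-8 + 3A^-4 - 1 + A^4)
insight: V(t) takes 2 values over 3 diagrams, fixing the grouping


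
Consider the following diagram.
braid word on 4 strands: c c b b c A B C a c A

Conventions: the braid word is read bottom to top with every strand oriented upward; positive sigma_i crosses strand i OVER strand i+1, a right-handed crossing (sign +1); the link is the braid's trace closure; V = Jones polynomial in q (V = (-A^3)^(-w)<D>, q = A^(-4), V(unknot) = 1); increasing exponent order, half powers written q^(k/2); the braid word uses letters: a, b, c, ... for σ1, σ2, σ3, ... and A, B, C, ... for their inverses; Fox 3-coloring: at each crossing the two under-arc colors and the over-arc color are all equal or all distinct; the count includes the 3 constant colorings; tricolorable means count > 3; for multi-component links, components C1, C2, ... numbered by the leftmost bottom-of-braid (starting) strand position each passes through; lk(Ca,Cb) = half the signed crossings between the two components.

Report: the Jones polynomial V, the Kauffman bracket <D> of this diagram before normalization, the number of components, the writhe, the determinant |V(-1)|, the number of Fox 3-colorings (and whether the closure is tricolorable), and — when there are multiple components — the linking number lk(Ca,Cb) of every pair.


V(q) = q - q^2 + 2q^3 - q^4 + q^5 - q^6
bracket: A^-15 - A^-11 + A^-7 - 2A^-3 + A - A^5, w = +3
1 component, writhe +3, over 11 crossings
det 7, colorings 3 of 3^11 — not tricolorable
observation: the span of V is 5, forcing >= 5 crossings in any diagram


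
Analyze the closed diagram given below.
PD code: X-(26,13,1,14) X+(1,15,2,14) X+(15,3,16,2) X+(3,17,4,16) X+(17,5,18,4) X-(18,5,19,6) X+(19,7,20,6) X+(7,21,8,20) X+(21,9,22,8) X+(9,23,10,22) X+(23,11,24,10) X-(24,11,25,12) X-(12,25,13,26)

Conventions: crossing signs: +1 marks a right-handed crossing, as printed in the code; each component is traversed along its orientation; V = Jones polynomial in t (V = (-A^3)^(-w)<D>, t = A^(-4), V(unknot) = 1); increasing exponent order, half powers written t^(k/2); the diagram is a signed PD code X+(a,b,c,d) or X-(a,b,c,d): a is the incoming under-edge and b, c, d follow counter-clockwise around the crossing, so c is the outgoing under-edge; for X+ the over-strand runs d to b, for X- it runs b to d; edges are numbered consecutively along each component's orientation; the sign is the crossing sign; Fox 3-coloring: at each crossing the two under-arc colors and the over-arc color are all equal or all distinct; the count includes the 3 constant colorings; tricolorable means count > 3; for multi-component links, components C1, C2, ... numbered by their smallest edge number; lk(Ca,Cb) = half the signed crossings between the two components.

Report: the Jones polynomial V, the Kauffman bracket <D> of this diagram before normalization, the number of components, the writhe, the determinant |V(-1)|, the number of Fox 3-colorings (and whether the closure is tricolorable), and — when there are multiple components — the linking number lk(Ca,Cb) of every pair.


V = t^2 + t^4 - t^5 + t^6 - t^7
<D> = A^-13 - A^-9 + A^-5 - A^-1 - A^7 (w = +5)
1 component over 13 crossings, w = +5
3 Fox colorings among 3^13, |V(-1)| = 5: not tricolorable
why: w = +5 shifts under R1 moves; the (-A^3)^(-5) factor cancels that in V


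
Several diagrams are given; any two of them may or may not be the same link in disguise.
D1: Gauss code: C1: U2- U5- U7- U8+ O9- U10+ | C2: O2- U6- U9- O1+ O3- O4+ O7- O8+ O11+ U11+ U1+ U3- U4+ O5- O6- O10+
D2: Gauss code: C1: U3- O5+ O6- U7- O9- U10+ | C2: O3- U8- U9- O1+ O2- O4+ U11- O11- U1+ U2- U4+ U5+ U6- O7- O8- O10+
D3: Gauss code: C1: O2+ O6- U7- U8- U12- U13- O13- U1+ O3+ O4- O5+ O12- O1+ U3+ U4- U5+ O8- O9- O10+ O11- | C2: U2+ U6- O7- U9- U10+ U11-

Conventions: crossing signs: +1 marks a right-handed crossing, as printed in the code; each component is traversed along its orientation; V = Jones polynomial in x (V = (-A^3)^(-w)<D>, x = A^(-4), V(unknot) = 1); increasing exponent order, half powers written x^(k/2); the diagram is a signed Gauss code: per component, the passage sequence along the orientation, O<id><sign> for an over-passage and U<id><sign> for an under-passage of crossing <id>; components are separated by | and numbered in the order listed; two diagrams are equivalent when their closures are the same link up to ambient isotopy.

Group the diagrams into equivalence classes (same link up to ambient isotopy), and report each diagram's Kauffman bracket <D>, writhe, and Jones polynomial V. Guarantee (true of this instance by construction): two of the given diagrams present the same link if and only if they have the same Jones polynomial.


grouping into links: {D1, D2, D3}
V(D1) = -x^(-5/2) - x^(-1/2)  (w -1, c 11, <D> = A^-1 + A^7)
D2 (bracket A^-7 + A; 11 crossings at w = -3): V = -x^(-5/2) - x^(-1/2)
V(D3) = -x^(-5/2) - x^(-1/2)  [13 crossings, <D> = A^-7 + A, w = -3]
why: one V(x) for all 3 diagrams — one class (guaranteed)
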